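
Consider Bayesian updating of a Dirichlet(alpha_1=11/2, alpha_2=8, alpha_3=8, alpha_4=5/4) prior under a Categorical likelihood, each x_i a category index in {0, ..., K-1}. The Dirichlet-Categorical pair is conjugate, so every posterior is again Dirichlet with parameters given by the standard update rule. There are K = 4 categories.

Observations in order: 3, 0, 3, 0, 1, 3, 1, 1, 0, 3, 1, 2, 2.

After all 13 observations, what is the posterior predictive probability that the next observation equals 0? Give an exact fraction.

obs 1: x=3 → posterior Dirichlet(11/2, 8, 8, 9/4)
obs 2: x=0 → posterior Dirichlet(13/2, 8, 8, 9/4)
obs 3: x=3 → posterior Dirichlet(13/2, 8, 8, 13/4)
obs 4: x=0 → posterior Dirichlet(15/2, 8, 8, 13/4)
obs 5: x=1 → posterior Dirichlet(15/2, 9, 8, 13/4)
obs 6: x=3 → posterior Dirichlet(15/2, 9, 8, 17/4)
obs 7: x=1 → posterior Dirichlet(15/2, 10, 8, 17/4)
obs 8: x=1 → posterior Dirichlet(15/2, 11, 8, 17/4)
obs 9: x=0 → posterior Dirichlet(17/2, 11, 8, 17/4)
obs 10: x=3 → posterior Dirichlet(17/2, 11, 8, 21/4)
obs 11: x=1 → posterior Dirichlet(17/2, 12, 8, 21/4)
obs 12: x=2 → posterior Dirichlet(17/2, 12, 9, 21/4)
obs 13: x=2 → posterior Dirichlet(17/2, 12, 10, 21/4)

34/143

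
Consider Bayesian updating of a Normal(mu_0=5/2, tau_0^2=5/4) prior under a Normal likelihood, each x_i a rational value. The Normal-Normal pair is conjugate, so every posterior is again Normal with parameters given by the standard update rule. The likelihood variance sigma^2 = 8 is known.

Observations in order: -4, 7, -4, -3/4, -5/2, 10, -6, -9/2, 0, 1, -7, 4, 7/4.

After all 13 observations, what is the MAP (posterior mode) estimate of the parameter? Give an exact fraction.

55/97

obs 1: x=-4 → posterior Normal(60/37, 40/37)
obs 2: x=7 → posterior Normal(95/42, 20/21)
obs 3: x=-4 → posterior Normal(75/47, 40/47)
obs 4: x=-3/4 → posterior Normal(285/208, 10/13)
obs 5: x=-5/2 → posterior Normal(235/228, 40/57)
obs 6: x=10 → posterior Normal(435/248, 20/31)
obs 7: x=-6 → posterior Normal(315/268, 40/67)
obs 8: x=-9/2 → posterior Normal(25/32, 5/9)
obs 9: x=0 → posterior Normal(225/308, 40/77)
obs 10: x=1 → posterior Normal(245/328, 20/41)
obs 11: x=-7 → posterior Normal(35/116, 40/87)
obs 12: x=4 → posterior Normal(185/368, 10/23)
obs 13: x=7/4 → posterior Normal(55/97, 40/97)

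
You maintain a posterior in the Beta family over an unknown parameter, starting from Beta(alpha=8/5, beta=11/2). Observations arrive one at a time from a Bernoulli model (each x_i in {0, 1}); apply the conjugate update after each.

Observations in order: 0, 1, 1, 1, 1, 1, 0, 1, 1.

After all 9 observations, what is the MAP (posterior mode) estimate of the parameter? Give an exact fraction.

obs 1: x=0 → posterior Beta(8/5, 13/2)
obs 2: x=1 → posterior Beta(13/5, 13/2)
obs 3: x=1 → posterior Beta(18/5, 13/2)
obs 4: x=1 → posterior Beta(23/5, 13/2)
obs 5: x=1 → posterior Beta(28/5, 13/2)
obs 6: x=1 → posterior Beta(33/5, 13/2)
obs 7: x=0 → posterior Beta(33/5, 15/2)
obs 8: x=1 → posterior Beta(38/5, 15/2)
obs 9: x=1 → posterior Beta(43/5, 15/2)

76/141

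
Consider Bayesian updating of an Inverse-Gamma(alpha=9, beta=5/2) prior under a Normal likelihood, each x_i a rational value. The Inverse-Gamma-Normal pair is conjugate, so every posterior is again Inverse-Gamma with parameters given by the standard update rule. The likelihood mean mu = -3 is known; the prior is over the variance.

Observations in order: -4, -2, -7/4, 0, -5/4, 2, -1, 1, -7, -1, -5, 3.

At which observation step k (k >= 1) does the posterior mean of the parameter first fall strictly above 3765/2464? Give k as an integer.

obs 1: x=-4 → posterior Inverse-Gamma(19/2, 3)
obs 2: x=-2 → posterior Inverse-Gamma(10, 7/2)
obs 3: x=-7/4 → posterior Inverse-Gamma(21/2, 137/32)
obs 4: x=0 → posterior Inverse-Gamma(11, 281/32)
obs 5: x=-5/4 → posterior Inverse-Gamma(23/2, 165/16)
obs 6: x=2 → posterior Inverse-Gamma(12, 365/16)
obs 7: x=-1 → posterior Inverse-Gamma(25/2, 397/16)
obs 8: x=1 → posterior Inverse-Gamma(13, 525/16)
obs 9: x=-7 → posterior Inverse-Gamma(27/2, 653/16)
obs 10: x=-1 → posterior Inverse-Gamma(14, 685/16)
obs 11: x=-5 → posterior Inverse-Gamma(29/2, 717/16)
obs 12: x=3 → posterior Inverse-Gamma(15, 1005/16)

k = 6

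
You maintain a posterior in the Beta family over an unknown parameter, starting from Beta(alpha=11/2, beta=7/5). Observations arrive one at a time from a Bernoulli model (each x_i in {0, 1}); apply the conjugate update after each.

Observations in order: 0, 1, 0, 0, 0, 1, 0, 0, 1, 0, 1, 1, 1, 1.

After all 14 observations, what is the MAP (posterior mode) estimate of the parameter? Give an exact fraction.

obs 1: x=0 → posterior Beta(11/2, 12/5)
obs 2: x=1 → posterior Beta(13/2, 12/5)
obs 3: x=0 → posterior Beta(13/2, 17/5)
obs 4: x=0 → posterior Beta(13/2, 22/5)
obs 5: x=0 → posterior Beta(13/2, 27/5)
obs 6: x=1 → posterior Beta(15/2, 27/5)
obs 7: x=0 → posterior Beta(15/2, 32/5)
obs 8: x=0 → posterior Beta(15/2, 37/5)
obs 9: x=1 → posterior Beta(17/2, 37/5)
obs 10: x=0 → posterior Beta(17/2, 42/5)
obs 11: x=1 → posterior Beta(19/2, 42/5)
obs 12: x=1 → posterior Beta(21/2, 42/5)
obs 13: x=1 → posterior Beta(23/2, 42/5)
obs 14: x=1 → posterior Beta(25/2, 42/5)

115/189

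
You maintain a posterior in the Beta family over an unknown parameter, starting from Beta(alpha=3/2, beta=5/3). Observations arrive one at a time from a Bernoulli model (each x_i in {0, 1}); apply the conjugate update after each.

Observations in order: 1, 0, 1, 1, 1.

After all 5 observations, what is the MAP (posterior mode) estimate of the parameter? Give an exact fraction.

27/37

obs 1: x=1 → posterior Beta(5/2, 5/3)
obs 2: x=0 → posterior Beta(5/2, 8/3)
obs 3: x=1 → posterior Beta(7/2, 8/3)
obs 4: x=1 → posterior Beta(9/2, 8/3)
obs 5: x=1 → posterior Beta(11/2, 8/3)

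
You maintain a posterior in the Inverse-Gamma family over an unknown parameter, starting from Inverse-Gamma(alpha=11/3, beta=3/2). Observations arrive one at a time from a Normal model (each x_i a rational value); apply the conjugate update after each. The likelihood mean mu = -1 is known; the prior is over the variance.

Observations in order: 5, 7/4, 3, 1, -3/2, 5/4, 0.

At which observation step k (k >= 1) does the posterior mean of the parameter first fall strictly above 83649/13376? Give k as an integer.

obs 1: x=5 → posterior Inverse-Gamma(25/6, 39/2)
obs 2: x=7/4 → posterior Inverse-Gamma(14/3, 745/32)
obs 3: x=3 → posterior Inverse-Gamma(31/6, 1001/32)
obs 4: x=1 → posterior Inverse-Gamma(17/3, 1065/32)
obs 5: x=-3/2 → posterior Inverse-Gamma(37/6, 1069/32)
obs 6: x=5/4 → posterior Inverse-Gamma(20/3, 575/16)
obs 7: x=0 → posterior Inverse-Gamma(43/6, 583/16)

k = 2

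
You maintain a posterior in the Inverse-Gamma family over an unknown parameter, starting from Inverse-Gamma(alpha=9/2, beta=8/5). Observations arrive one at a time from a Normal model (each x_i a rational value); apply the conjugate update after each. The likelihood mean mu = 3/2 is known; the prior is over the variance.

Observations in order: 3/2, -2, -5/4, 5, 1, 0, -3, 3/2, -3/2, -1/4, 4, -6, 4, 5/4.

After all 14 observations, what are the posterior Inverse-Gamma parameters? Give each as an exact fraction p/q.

obs 1: x=3/2 → posterior Inverse-Gamma(5, 8/5)
obs 2: x=-2 → posterior Inverse-Gamma(11/2, 309/40)
obs 3: x=-5/4 → posterior Inverse-Gamma(6, 1841/160)
obs 4: x=5 → posterior Inverse-Gamma(13/2, 2821/160)
obs 5: x=1 → posterior Inverse-Gamma(7, 2841/160)
obs 6: x=0 → posterior Inverse-Gamma(15/2, 3021/160)
obs 7: x=-3 → posterior Inverse-Gamma(8, 4641/160)
obs 8: x=3/2 → posterior Inverse-Gamma(17/2, 4641/160)
obs 9: x=-3/2 → posterior Inverse-Gamma(9, 5361/160)
obs 10: x=-1/4 → posterior Inverse-Gamma(19/2, 2803/80)
obs 11: x=4 → posterior Inverse-Gamma(10, 3053/80)
obs 12: x=-6 → posterior Inverse-Gamma(21/2, 5303/80)
obs 13: x=4 → posterior Inverse-Gamma(11, 5553/80)
obs 14: x=5/4 → posterior Inverse-Gamma(23/2, 11111/160)

alpha=23/2, beta=11111/160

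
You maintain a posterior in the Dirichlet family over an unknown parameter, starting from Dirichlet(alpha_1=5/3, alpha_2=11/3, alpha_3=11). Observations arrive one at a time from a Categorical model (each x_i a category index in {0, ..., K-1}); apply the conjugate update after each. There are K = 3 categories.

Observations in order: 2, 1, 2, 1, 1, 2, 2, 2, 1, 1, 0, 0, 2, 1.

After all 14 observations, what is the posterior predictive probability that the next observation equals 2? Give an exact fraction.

obs 1: x=2 → posterior Dirichlet(5/3, 11/3, 12)
obs 2: x=1 → posterior Dirichlet(5/3, 14/3, 12)
obs 3: x=2 → posterior Dirichlet(5/3, 14/3, 13)
obs 4: x=1 → posterior Dirichlet(5/3, 17/3, 13)
obs 5: x=1 → posterior Dirichlet(5/3, 20/3, 13)
obs 6: x=2 → posterior Dirichlet(5/3, 20/3, 14)
obs 7: x=2 → posterior Dirichlet(5/3, 20/3, 15)
obs 8: x=2 → posterior Dirichlet(5/3, 20/3, 16)
obs 9: x=1 → posterior Dirichlet(5/3, 23/3, 16)
obs 10: x=1 → posterior Dirichlet(5/3, 26/3, 16)
obs 11: x=0 → posterior Dirichlet(8/3, 26/3, 16)
obs 12: x=0 → posterior Dirichlet(11/3, 26/3, 16)
obs 13: x=2 → posterior Dirichlet(11/3, 26/3, 17)
obs 14: x=1 → posterior Dirichlet(11/3, 29/3, 17)

51/91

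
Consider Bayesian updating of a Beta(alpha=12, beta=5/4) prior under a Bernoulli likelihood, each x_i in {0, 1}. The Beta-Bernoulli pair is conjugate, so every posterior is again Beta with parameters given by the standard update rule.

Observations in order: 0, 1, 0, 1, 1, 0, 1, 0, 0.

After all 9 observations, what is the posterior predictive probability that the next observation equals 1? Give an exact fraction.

64/89

obs 1: x=0 → posterior Beta(12, 9/4)
obs 2: x=1 → posterior Beta(13, 9/4)
obs 3: x=0 → posterior Beta(13, 13/4)
obs 4: x=1 → posterior Beta(14, 13/4)
obs 5: x=1 → posterior Beta(15, 13/4)
obs 6: x=0 → posterior Beta(15, 17/4)
obs 7: x=1 → posterior Beta(16, 17/4)
obs 8: x=0 → posterior Beta(16, 21/4)
obs 9: x=0 → posterior Beta(16, 25/4)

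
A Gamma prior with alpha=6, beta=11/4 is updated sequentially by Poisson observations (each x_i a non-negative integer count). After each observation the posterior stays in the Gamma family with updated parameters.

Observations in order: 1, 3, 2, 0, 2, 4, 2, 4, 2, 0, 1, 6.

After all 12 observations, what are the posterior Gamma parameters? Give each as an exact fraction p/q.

obs 1: x=1 → posterior Gamma(7, 15/4)
obs 2: x=3 → posterior Gamma(10, 19/4)
obs 3: x=2 → posterior Gamma(12, 23/4)
obs 4: x=0 → posterior Gamma(12, 27/4)
obs 5: x=2 → posterior Gamma(14, 31/4)
obs 6: x=4 → posterior Gamma(18, 35/4)
obs 7: x=2 → posterior Gamma(20, 39/4)
obs 8: x=4 → posterior Gamma(24, 43/4)
obs 9: x=2 → posterior Gamma(26, 47/4)
obs 10: x=0 → posterior Gamma(26, 51/4)
obs 11: x=1 → posterior Gamma(27, 55/4)
obs 12: x=6 → posterior Gamma(33, 59/4)

alpha=33, beta=59/4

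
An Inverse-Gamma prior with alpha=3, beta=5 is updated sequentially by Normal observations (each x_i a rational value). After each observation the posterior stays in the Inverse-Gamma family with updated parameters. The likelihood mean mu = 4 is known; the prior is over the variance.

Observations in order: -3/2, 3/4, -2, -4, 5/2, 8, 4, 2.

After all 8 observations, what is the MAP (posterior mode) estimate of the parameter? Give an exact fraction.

2769/256

obs 1: x=-3/2 → posterior Inverse-Gamma(7/2, 161/8)
obs 2: x=3/4 → posterior Inverse-Gamma(4, 813/32)
obs 3: x=-2 → posterior Inverse-Gamma(9/2, 1389/32)
obs 4: x=-4 → posterior Inverse-Gamma(5, 2413/32)
obs 5: x=5/2 → posterior Inverse-Gamma(11/2, 2449/32)
obs 6: x=8 → posterior Inverse-Gamma(6, 2705/32)
obs 7: x=4 → posterior Inverse-Gamma(13/2, 2705/32)
obs 8: x=2 → posterior Inverse-Gamma(7, 2769/32)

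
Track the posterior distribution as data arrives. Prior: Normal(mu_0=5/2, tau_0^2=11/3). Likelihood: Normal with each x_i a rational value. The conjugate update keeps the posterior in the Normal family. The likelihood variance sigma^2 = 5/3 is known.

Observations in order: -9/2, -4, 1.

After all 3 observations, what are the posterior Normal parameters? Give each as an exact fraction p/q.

obs 1: x=-9/2 → posterior Normal(-37/16, 55/48)
obs 2: x=-4 → posterior Normal(-3, 55/81)
obs 3: x=1 → posterior Normal(-35/19, 55/114)

mu_0=-35/19, tau_0^2=55/114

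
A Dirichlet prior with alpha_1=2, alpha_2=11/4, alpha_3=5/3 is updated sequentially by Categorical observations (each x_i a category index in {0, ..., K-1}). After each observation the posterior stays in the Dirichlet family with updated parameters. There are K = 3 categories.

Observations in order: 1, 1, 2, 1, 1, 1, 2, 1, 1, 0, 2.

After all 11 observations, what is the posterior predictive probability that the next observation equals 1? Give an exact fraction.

117/209

obs 1: x=1 → posterior Dirichlet(2, 15/4, 5/3)
obs 2: x=1 → posterior Dirichlet(2, 19/4, 5/3)
obs 3: x=2 → posterior Dirichlet(2, 19/4, 8/3)
obs 4: x=1 → posterior Dirichlet(2, 23/4, 8/3)
obs 5: x=1 → posterior Dirichlet(2, 27/4, 8/3)
obs 6: x=1 → posterior Dirichlet(2, 31/4, 8/3)
obs 7: x=2 → posterior Dirichlet(2, 31/4, 11/3)
obs 8: x=1 → posterior Dirichlet(2, 35/4, 11/3)
obs 9: x=1 → posterior Dirichlet(2, 39/4, 11/3)
obs 10: x=0 → posterior Dirichlet(3, 39/4, 11/3)
obs 11: x=2 → posterior Dirichlet(3, 39/4, 14/3)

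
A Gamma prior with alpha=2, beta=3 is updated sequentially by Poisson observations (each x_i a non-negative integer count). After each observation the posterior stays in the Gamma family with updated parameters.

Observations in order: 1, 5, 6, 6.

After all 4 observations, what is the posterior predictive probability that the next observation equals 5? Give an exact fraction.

423936310839212561313/4722366482869645213696

obs 1: x=1 → posterior Gamma(3, 4)
obs 2: x=5 → posterior Gamma(8, 5)
obs 3: x=6 → posterior Gamma(14, 6)
obs 4: x=6 → posterior Gamma(20, 7)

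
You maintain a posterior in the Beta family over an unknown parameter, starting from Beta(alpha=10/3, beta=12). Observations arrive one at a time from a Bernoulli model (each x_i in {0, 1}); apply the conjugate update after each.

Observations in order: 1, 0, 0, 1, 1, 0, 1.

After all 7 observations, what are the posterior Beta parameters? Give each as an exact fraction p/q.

obs 1: x=1 → posterior Beta(13/3, 12)
obs 2: x=0 → posterior Beta(13/3, 13)
obs 3: x=0 → posterior Beta(13/3, 14)
obs 4: x=1 → posterior Beta(16/3, 14)
obs 5: x=1 → posterior Beta(19/3, 14)
obs 6: x=0 → posterior Beta(19/3, 15)
obs 7: x=1 → posterior Beta(22/3, 15)

alpha=22/3, beta=15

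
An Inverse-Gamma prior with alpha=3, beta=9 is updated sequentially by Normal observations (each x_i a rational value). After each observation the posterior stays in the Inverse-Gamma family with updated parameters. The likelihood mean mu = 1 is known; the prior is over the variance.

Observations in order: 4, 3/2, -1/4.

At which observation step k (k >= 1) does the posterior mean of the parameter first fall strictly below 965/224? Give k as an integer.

k = 3

obs 1: x=4 → posterior Inverse-Gamma(7/2, 27/2)
obs 2: x=3/2 → posterior Inverse-Gamma(4, 109/8)
obs 3: x=-1/4 → posterior Inverse-Gamma(9/2, 461/32)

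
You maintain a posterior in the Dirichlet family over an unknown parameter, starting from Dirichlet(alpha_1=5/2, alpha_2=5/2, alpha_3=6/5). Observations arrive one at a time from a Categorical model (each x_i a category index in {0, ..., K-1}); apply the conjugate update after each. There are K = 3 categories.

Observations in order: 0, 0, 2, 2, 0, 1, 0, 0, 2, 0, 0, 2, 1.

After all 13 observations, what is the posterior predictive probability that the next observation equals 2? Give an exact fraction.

13/48

obs 1: x=0 → posterior Dirichlet(7/2, 5/2, 6/5)
obs 2: x=0 → posterior Dirichlet(9/2, 5/2, 6/5)
obs 3: x=2 → posterior Dirichlet(9/2, 5/2, 11/5)
obs 4: x=2 → posterior Dirichlet(9/2, 5/2, 16/5)
obs 5: x=0 → posterior Dirichlet(11/2, 5/2, 16/5)
obs 6: x=1 → posterior Dirichlet(11/2, 7/2, 16/5)
obs 7: x=0 → posterior Dirichlet(13/2, 7/2, 16/5)
obs 8: x=0 → posterior Dirichlet(15/2, 7/2, 16/5)
obs 9: x=2 → posterior Dirichlet(15/2, 7/2, 21/5)
obs 10: x=0 → posterior Dirichlet(17/2, 7/2, 21/5)
obs 11: x=0 → posterior Dirichlet(19/2, 7/2, 21/5)
obs 12: x=2 → posterior Dirichlet(19/2, 7/2, 26/5)
obs 13: x=1 → posterior Dirichlet(19/2, 9/2, 26/5)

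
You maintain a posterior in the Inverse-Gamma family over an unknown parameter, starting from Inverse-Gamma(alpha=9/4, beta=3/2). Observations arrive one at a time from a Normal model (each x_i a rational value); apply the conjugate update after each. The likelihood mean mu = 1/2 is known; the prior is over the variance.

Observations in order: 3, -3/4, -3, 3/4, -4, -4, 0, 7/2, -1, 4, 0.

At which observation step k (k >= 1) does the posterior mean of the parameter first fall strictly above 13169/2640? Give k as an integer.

k = 5

obs 1: x=3 → posterior Inverse-Gamma(11/4, 37/8)
obs 2: x=-3/4 → posterior Inverse-Gamma(13/4, 173/32)
obs 3: x=-3 → posterior Inverse-Gamma(15/4, 369/32)
obs 4: x=3/4 → posterior Inverse-Gamma(17/4, 185/16)
obs 5: x=-4 → posterior Inverse-Gamma(19/4, 347/16)
obs 6: x=-4 → posterior Inverse-Gamma(21/4, 509/16)
obs 7: x=0 → posterior Inverse-Gamma(23/4, 511/16)
obs 8: x=7/2 → posterior Inverse-Gamma(25/4, 583/16)
obs 9: x=-1 → posterior Inverse-Gamma(27/4, 601/16)
obs 10: x=4 → posterior Inverse-Gamma(29/4, 699/16)
obs 11: x=0 → posterior Inverse-Gamma(31/4, 701/16)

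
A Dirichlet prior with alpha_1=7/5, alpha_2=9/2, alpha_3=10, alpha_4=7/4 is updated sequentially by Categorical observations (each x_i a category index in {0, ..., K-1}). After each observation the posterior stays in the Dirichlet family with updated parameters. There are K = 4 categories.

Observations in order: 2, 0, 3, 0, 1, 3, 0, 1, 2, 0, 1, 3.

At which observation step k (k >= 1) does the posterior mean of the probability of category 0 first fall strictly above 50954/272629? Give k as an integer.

obs 1: x=2 → posterior Dirichlet(7/5, 9/2, 11, 7/4)
obs 2: x=0 → posterior Dirichlet(12/5, 9/2, 11, 7/4)
obs 3: x=3 → posterior Dirichlet(12/5, 9/2, 11, 11/4)
obs 4: x=0 → posterior Dirichlet(17/5, 9/2, 11, 11/4)
obs 5: x=1 → posterior Dirichlet(17/5, 11/2, 11, 11/4)
obs 6: x=3 → posterior Dirichlet(17/5, 11/2, 11, 15/4)
obs 7: x=0 → posterior Dirichlet(22/5, 11/2, 11, 15/4)
obs 8: x=1 → posterior Dirichlet(22/5, 13/2, 11, 15/4)
obs 9: x=2 → posterior Dirichlet(22/5, 13/2, 12, 15/4)
obs 10: x=0 → posterior Dirichlet(27/5, 13/2, 12, 15/4)
obs 11: x=1 → posterior Dirichlet(27/5, 15/2, 12, 15/4)
obs 12: x=3 → posterior Dirichlet(27/5, 15/2, 12, 19/4)

k = 10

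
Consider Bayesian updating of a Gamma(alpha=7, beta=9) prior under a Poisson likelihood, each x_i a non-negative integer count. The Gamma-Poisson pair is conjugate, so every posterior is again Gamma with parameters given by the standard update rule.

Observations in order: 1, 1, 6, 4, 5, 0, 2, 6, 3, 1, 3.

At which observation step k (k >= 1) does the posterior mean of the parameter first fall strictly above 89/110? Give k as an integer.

obs 1: x=1 → posterior Gamma(8, 10)
obs 2: x=1 → posterior Gamma(9, 11)
obs 3: x=6 → posterior Gamma(15, 12)
obs 4: x=4 → posterior Gamma(19, 13)
obs 5: x=5 → posterior Gamma(24, 14)
obs 6: x=0 → posterior Gamma(24, 15)
obs 7: x=2 → posterior Gamma(26, 16)
obs 8: x=6 → posterior Gamma(32, 17)
obs 9: x=3 → posterior Gamma(35, 18)
obs 10: x=1 → posterior Gamma(36, 19)
obs 11: x=3 → posterior Gamma(39, 20)

k = 2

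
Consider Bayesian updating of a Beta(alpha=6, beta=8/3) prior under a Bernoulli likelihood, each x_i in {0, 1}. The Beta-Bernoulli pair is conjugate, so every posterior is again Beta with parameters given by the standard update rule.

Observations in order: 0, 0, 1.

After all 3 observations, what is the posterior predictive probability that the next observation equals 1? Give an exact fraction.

obs 1: x=0 → posterior Beta(6, 11/3)
obs 2: x=0 → posterior Beta(6, 14/3)
obs 3: x=1 → posterior Beta(7, 14/3)

3/5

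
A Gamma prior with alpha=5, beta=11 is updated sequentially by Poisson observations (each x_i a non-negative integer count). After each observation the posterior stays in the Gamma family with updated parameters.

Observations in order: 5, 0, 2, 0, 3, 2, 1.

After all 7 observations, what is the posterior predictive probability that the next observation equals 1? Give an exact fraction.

708235345355337676357632/1978419655660313589123979

obs 1: x=5 → posterior Gamma(10, 12)
obs 2: x=0 → posterior Gamma(10, 13)
obs 3: x=2 → posterior Gamma(12, 14)
obs 4: x=0 → posterior Gamma(12, 15)
obs 5: x=3 → posterior Gamma(15, 16)
obs 6: x=2 → posterior Gamma(17, 17)
obs 7: x=1 → posterior Gamma(18, 18)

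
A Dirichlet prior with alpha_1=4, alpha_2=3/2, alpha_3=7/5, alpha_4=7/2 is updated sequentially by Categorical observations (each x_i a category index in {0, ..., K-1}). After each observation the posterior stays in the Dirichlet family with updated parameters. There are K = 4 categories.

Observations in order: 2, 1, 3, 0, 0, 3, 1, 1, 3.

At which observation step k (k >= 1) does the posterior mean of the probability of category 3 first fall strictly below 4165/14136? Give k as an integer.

k = 2

obs 1: x=2 → posterior Dirichlet(4, 3/2, 12/5, 7/2)
obs 2: x=1 → posterior Dirichlet(4, 5/2, 12/5, 7/2)
obs 3: x=3 → posterior Dirichlet(4, 5/2, 12/5, 9/2)
obs 4: x=0 → posterior Dirichlet(5, 5/2, 12/5, 9/2)
obs 5: x=0 → posterior Dirichlet(6, 5/2, 12/5, 9/2)
obs 6: x=3 → posterior Dirichlet(6, 5/2, 12/5, 11/2)
obs 7: x=1 → posterior Dirichlet(6, 7/2, 12/5, 11/2)
obs 8: x=1 → posterior Dirichlet(6, 9/2, 12/5, 11/2)
obs 9: x=3 → posterior Dirichlet(6, 9/2, 12/5, 13/2)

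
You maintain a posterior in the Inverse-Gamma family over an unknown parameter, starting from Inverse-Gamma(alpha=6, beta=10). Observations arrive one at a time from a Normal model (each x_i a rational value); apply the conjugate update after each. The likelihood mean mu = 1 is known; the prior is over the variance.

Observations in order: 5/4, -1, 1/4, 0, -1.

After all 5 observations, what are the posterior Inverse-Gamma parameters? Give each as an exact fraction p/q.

alpha=17/2, beta=237/16

obs 1: x=5/4 → posterior Inverse-Gamma(13/2, 321/32)
obs 2: x=-1 → posterior Inverse-Gamma(7, 385/32)
obs 3: x=1/4 → posterior Inverse-Gamma(15/2, 197/16)
obs 4: x=0 → posterior Inverse-Gamma(8, 205/16)
obs 5: x=-1 → posterior Inverse-Gamma(17/2, 237/16)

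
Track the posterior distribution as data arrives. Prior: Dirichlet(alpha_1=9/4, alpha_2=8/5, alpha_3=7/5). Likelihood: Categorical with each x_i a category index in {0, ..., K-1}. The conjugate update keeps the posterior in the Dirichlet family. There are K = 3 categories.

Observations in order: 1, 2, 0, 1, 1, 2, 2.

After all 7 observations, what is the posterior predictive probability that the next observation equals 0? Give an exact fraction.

obs 1: x=1 → posterior Dirichlet(9/4, 13/5, 7/5)
obs 2: x=2 → posterior Dirichlet(9/4, 13/5, 12/5)
obs 3: x=0 → posterior Dirichlet(13/4, 13/5, 12/5)
obs 4: x=1 → posterior Dirichlet(13/4, 18/5, 12/5)
obs 5: x=1 → posterior Dirichlet(13/4, 23/5, 12/5)
obs 6: x=2 → posterior Dirichlet(13/4, 23/5, 17/5)
obs 7: x=2 → posterior Dirichlet(13/4, 23/5, 22/5)

13/49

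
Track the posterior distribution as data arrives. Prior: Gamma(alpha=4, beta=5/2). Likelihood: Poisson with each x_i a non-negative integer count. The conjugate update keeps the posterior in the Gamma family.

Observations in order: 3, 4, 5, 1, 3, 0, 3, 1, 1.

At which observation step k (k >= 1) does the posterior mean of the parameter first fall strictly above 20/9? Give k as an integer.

k = 2

obs 1: x=3 → posterior Gamma(7, 7/2)
obs 2: x=4 → posterior Gamma(11, 9/2)
obs 3: x=5 → posterior Gamma(16, 11/2)
obs 4: x=1 → posterior Gamma(17, 13/2)
obs 5: x=3 → posterior Gamma(20, 15/2)
obs 6: x=0 → posterior Gamma(20, 17/2)
obs 7: x=3 → posterior Gamma(23, 19/2)
obs 8: x=1 → posterior Gamma(24, 21/2)
obs 9: x=1 → posterior Gamma(25, 23/2)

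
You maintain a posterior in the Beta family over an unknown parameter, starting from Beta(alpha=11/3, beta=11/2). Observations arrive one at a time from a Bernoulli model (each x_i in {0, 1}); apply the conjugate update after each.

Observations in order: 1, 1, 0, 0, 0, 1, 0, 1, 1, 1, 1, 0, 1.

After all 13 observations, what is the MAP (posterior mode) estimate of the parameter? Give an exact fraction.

64/121

obs 1: x=1 → posterior Beta(14/3, 11/2)
obs 2: x=1 → posterior Beta(17/3, 11/2)
obs 3: x=0 → posterior Beta(17/3, 13/2)
obs 4: x=0 → posterior Beta(17/3, 15/2)
obs 5: x=0 → posterior Beta(17/3, 17/2)
obs 6: x=1 → posterior Beta(20/3, 17/2)
obs 7: x=0 → posterior Beta(20/3, 19/2)
obs 8: x=1 → posterior Beta(23/3, 19/2)
obs 9: x=1 → posterior Beta(26/3, 19/2)
obs 10: x=1 → posterior Beta(29/3, 19/2)
obs 11: x=1 → posterior Beta(32/3, 19/2)
obs 12: x=0 → posterior Beta(32/3, 21/2)
obs 13: x=1 → posterior Beta(35/3, 21/2)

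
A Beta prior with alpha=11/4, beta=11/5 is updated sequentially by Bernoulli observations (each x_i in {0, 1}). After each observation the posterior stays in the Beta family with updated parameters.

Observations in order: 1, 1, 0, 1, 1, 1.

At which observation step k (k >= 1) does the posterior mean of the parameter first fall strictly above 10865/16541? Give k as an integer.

k = 2

obs 1: x=1 → posterior Beta(15/4, 11/5)
obs 2: x=1 → posterior Beta(19/4, 11/5)
obs 3: x=0 → posterior Beta(19/4, 16/5)
obs 4: x=1 → posterior Beta(23/4, 16/5)
obs 5: x=1 → posterior Beta(27/4, 16/5)
obs 6: x=1 → posterior Beta(31/4, 16/5)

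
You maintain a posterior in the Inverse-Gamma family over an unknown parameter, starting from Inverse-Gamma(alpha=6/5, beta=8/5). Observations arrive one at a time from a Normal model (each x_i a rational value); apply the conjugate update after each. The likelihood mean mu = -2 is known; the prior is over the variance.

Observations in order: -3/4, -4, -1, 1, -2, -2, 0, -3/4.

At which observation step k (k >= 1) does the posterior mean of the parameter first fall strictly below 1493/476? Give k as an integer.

k = 3

obs 1: x=-3/4 → posterior Inverse-Gamma(17/10, 381/160)
obs 2: x=-4 → posterior Inverse-Gamma(11/5, 701/160)
obs 3: x=-1 → posterior Inverse-Gamma(27/10, 781/160)
obs 4: x=1 → posterior Inverse-Gamma(16/5, 1501/160)
obs 5: x=-2 → posterior Inverse-Gamma(37/10, 1501/160)
obs 6: x=-2 → posterior Inverse-Gamma(21/5, 1501/160)
obs 7: x=0 → posterior Inverse-Gamma(47/10, 1821/160)
obs 8: x=-3/4 → posterior Inverse-Gamma(26/5, 973/80)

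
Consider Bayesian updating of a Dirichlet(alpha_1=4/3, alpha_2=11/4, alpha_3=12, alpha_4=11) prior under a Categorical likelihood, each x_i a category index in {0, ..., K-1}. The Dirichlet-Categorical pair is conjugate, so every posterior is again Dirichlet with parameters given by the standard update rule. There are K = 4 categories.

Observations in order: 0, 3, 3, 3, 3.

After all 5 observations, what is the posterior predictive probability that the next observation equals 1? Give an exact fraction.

obs 1: x=0 → posterior Dirichlet(7/3, 11/4, 12, 11)
obs 2: x=3 → posterior Dirichlet(7/3, 11/4, 12, 12)
obs 3: x=3 → posterior Dirichlet(7/3, 11/4, 12, 13)
obs 4: x=3 → posterior Dirichlet(7/3, 11/4, 12, 14)
obs 5: x=3 → posterior Dirichlet(7/3, 11/4, 12, 15)

3/35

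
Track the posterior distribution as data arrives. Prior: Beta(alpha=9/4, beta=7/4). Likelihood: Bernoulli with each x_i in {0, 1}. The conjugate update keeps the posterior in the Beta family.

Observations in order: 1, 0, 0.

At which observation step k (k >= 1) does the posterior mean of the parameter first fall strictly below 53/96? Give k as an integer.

k = 2

obs 1: x=1 → posterior Beta(13/4, 7/4)
obs 2: x=0 → posterior Beta(13/4, 11/4)
obs 3: x=0 → posterior Beta(13/4, 15/4)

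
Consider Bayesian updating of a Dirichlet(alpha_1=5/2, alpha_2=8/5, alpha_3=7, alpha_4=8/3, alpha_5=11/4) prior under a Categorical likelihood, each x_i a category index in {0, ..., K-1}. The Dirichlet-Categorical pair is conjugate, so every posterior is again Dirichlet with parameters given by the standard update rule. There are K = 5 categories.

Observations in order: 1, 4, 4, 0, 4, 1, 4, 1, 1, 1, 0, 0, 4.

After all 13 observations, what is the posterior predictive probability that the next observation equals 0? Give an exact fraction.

obs 1: x=1 → posterior Dirichlet(5/2, 13/5, 7, 8/3, 11/4)
obs 2: x=4 → posterior Dirichlet(5/2, 13/5, 7, 8/3, 15/4)
obs 3: x=4 → posterior Dirichlet(5/2, 13/5, 7, 8/3, 19/4)
obs 4: x=0 → posterior Dirichlet(7/2, 13/5, 7, 8/3, 19/4)
obs 5: x=4 → posterior Dirichlet(7/2, 13/5, 7, 8/3, 23/4)
obs 6: x=1 → posterior Dirichlet(7/2, 18/5, 7, 8/3, 23/4)
obs 7: x=4 → posterior Dirichlet(7/2, 18/5, 7, 8/3, 27/4)
obs 8: x=1 → posterior Dirichlet(7/2, 23/5, 7, 8/3, 27/4)
obs 9: x=1 → posterior Dirichlet(7/2, 28/5, 7, 8/3, 27/4)
obs 10: x=1 → posterior Dirichlet(7/2, 33/5, 7, 8/3, 27/4)
obs 11: x=0 → posterior Dirichlet(9/2, 33/5, 7, 8/3, 27/4)
obs 12: x=0 → posterior Dirichlet(11/2, 33/5, 7, 8/3, 27/4)
obs 13: x=4 → posterior Dirichlet(11/2, 33/5, 7, 8/3, 31/4)

30/161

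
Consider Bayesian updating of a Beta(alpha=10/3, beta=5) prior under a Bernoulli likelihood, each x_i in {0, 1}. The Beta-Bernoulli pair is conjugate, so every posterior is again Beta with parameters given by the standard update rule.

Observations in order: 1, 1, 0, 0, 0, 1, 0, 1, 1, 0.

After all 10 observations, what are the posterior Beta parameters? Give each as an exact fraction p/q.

obs 1: x=1 → posterior Beta(13/3, 5)
obs 2: x=1 → posterior Beta(16/3, 5)
obs 3: x=0 → posterior Beta(16/3, 6)
obs 4: x=0 → posterior Beta(16/3, 7)
obs 5: x=0 → posterior Beta(16/3, 8)
obs 6: x=1 → posterior Beta(19/3, 8)
obs 7: x=0 → posterior Beta(19/3, 9)
obs 8: x=1 → posterior Beta(22/3, 9)
obs 9: x=1 → posterior Beta(25/3, 9)
obs 10: x=0 → posterior Beta(25/3, 10)

alpha=25/3, beta=10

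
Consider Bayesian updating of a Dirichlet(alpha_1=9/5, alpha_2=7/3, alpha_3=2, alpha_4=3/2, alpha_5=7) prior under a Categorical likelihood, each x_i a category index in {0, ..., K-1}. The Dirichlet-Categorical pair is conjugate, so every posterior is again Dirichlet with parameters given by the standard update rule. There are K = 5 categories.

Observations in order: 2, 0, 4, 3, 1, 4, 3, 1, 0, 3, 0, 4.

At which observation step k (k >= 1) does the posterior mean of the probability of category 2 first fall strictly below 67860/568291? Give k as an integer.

k = 11

obs 1: x=2 → posterior Dirichlet(9/5, 7/3, 3, 3/2, 7)
obs 2: x=0 → posterior Dirichlet(14/5, 7/3, 3, 3/2, 7)
obs 3: x=4 → posterior Dirichlet(14/5, 7/3, 3, 3/2, 8)
obs 4: x=3 → posterior Dirichlet(14/5, 7/3, 3, 5/2, 8)
obs 5: x=1 → posterior Dirichlet(14/5, 10/3, 3, 5/2, 8)
obs 6: x=4 → posterior Dirichlet(14/5, 10/3, 3, 5/2, 9)
obs 7: x=3 → posterior Dirichlet(14/5, 10/3, 3, 7/2, 9)
obs 8: x=1 → posterior Dirichlet(14/5, 13/3, 3, 7/2, 9)
obs 9: x=0 → posterior Dirichlet(19/5, 13/3, 3, 7/2, 9)
obs 10: x=3 → posterior Dirichlet(19/5, 13/3, 3, 9/2, 9)
obs 11: x=0 → posterior Dirichlet(24/5, 13/3, 3, 9/2, 9)
obs 12: x=4 → posterior Dirichlet(24/5, 13/3, 3, 9/2, 10)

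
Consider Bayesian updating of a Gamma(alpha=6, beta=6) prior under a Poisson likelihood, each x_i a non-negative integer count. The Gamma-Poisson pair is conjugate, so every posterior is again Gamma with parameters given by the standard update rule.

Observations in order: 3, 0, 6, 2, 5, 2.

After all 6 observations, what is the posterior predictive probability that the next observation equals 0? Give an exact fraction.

79496847203390844133441536/542800770374370512771595361

obs 1: x=3 → posterior Gamma(9, 7)
obs 2: x=0 → posterior Gamma(9, 8)
obs 3: x=6 → posterior Gamma(15, 9)
obs 4: x=2 → posterior Gamma(17, 10)
obs 5: x=5 → posterior Gamma(22, 11)
obs 6: x=2 → posterior Gamma(24, 12)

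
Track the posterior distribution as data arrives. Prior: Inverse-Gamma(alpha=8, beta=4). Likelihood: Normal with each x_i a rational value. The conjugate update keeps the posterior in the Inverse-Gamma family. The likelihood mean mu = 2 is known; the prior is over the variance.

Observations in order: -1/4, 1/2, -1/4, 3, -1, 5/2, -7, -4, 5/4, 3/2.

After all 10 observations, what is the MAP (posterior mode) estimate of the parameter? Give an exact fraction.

obs 1: x=-1/4 → posterior Inverse-Gamma(17/2, 209/32)
obs 2: x=1/2 → posterior Inverse-Gamma(9, 245/32)
obs 3: x=-1/4 → posterior Inverse-Gamma(19/2, 163/16)
obs 4: x=3 → posterior Inverse-Gamma(10, 171/16)
obs 5: x=-1 → posterior Inverse-Gamma(21/2, 243/16)
obs 6: x=5/2 → posterior Inverse-Gamma(11, 245/16)
obs 7: x=-7 → posterior Inverse-Gamma(23/2, 893/16)
obs 8: x=-4 → posterior Inverse-Gamma(12, 1181/16)
obs 9: x=5/4 → posterior Inverse-Gamma(25/2, 2371/32)
obs 10: x=3/2 → posterior Inverse-Gamma(13, 2375/32)

2375/448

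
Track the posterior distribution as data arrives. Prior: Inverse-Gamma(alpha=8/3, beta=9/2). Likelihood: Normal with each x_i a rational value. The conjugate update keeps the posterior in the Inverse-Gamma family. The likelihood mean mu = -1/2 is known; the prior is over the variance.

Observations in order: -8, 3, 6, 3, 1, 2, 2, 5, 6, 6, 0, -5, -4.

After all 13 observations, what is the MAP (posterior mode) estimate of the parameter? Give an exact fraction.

obs 1: x=-8 → posterior Inverse-Gamma(19/6, 261/8)
obs 2: x=3 → posterior Inverse-Gamma(11/3, 155/4)
obs 3: x=6 → posterior Inverse-Gamma(25/6, 479/8)
obs 4: x=3 → posterior Inverse-Gamma(14/3, 66)
obs 5: x=1 → posterior Inverse-Gamma(31/6, 537/8)
obs 6: x=2 → posterior Inverse-Gamma(17/3, 281/4)
obs 7: x=2 → posterior Inverse-Gamma(37/6, 587/8)
obs 8: x=5 → posterior Inverse-Gamma(20/3, 177/2)
obs 9: x=6 → posterior Inverse-Gamma(43/6, 877/8)
obs 10: x=6 → posterior Inverse-Gamma(23/3, 523/4)
obs 11: x=0 → posterior Inverse-Gamma(49/6, 1047/8)
obs 12: x=-5 → posterior Inverse-Gamma(26/3, 141)
obs 13: x=-4 → posterior Inverse-Gamma(55/6, 1177/8)

3531/244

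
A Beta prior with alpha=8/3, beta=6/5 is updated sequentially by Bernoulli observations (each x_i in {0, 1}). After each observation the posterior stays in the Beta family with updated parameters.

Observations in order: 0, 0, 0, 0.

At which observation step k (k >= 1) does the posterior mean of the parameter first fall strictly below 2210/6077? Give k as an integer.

obs 1: x=0 → posterior Beta(8/3, 11/5)
obs 2: x=0 → posterior Beta(8/3, 16/5)
obs 3: x=0 → posterior Beta(8/3, 21/5)
obs 4: x=0 → posterior Beta(8/3, 26/5)

k = 4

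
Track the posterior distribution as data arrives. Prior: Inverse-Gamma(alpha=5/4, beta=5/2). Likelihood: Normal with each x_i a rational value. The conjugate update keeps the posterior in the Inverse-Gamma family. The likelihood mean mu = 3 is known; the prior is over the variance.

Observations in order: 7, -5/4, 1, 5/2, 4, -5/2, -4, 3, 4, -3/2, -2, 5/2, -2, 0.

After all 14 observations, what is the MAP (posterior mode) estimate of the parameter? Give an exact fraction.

3265/296

obs 1: x=7 → posterior Inverse-Gamma(7/4, 21/2)
obs 2: x=-5/4 → posterior Inverse-Gamma(9/4, 625/32)
obs 3: x=1 → posterior Inverse-Gamma(11/4, 689/32)
obs 4: x=5/2 → posterior Inverse-Gamma(13/4, 693/32)
obs 5: x=4 → posterior Inverse-Gamma(15/4, 709/32)
obs 6: x=-5/2 → posterior Inverse-Gamma(17/4, 1193/32)
obs 7: x=-4 → posterior Inverse-Gamma(19/4, 1977/32)
obs 8: x=3 → posterior Inverse-Gamma(21/4, 1977/32)
obs 9: x=4 → posterior Inverse-Gamma(23/4, 1993/32)
obs 10: x=-3/2 → posterior Inverse-Gamma(25/4, 2317/32)
obs 11: x=-2 → posterior Inverse-Gamma(27/4, 2717/32)
obs 12: x=5/2 → posterior Inverse-Gamma(29/4, 2721/32)
obs 13: x=-2 → posterior Inverse-Gamma(31/4, 3121/32)
obs 14: x=0 → posterior Inverse-Gamma(33/4, 3265/32)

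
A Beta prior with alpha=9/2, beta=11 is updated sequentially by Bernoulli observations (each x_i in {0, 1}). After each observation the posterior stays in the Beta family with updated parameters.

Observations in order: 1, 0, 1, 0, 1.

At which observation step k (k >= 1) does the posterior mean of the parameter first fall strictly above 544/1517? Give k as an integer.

obs 1: x=1 → posterior Beta(11/2, 11)
obs 2: x=0 → posterior Beta(11/2, 12)
obs 3: x=1 → posterior Beta(13/2, 12)
obs 4: x=0 → posterior Beta(13/2, 13)
obs 5: x=1 → posterior Beta(15/2, 13)

k = 5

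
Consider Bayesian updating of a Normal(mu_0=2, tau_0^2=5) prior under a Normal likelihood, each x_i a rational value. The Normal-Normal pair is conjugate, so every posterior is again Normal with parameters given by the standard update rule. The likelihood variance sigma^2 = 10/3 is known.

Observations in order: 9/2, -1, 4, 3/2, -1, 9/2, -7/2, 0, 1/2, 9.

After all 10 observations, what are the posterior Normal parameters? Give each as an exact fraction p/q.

mu_0=119/64, tau_0^2=5/16

obs 1: x=9/2 → posterior Normal(7/2, 2)
obs 2: x=-1 → posterior Normal(29/16, 5/4)
obs 3: x=4 → posterior Normal(53/22, 10/11)
obs 4: x=3/2 → posterior Normal(31/14, 5/7)
obs 5: x=-1 → posterior Normal(28/17, 10/17)
obs 6: x=9/2 → posterior Normal(83/40, 1/2)
obs 7: x=-7/2 → posterior Normal(31/23, 10/23)
obs 8: x=0 → posterior Normal(31/26, 5/13)
obs 9: x=1/2 → posterior Normal(65/58, 10/29)
obs 10: x=9 → posterior Normal(119/64, 5/16)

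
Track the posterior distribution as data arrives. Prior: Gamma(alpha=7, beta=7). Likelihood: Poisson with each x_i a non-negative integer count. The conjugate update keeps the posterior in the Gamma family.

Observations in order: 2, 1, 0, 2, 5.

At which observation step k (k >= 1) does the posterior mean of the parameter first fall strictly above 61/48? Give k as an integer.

k = 5

obs 1: x=2 → posterior Gamma(9, 8)
obs 2: x=1 → posterior Gamma(10, 9)
obs 3: x=0 → posterior Gamma(10, 10)
obs 4: x=2 → posterior Gamma(12, 11)
obs 5: x=5 → posterior Gamma(17, 12)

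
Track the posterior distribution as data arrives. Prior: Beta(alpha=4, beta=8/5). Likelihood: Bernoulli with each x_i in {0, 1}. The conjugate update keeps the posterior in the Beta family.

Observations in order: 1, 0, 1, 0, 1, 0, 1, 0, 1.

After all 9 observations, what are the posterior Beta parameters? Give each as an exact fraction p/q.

obs 1: x=1 → posterior Beta(5, 8/5)
obs 2: x=0 → posterior Beta(5, 13/5)
obs 3: x=1 → posterior Beta(6, 13/5)
obs 4: x=0 → posterior Beta(6, 18/5)
obs 5: x=1 → posterior Beta(7, 18/5)
obs 6: x=0 → posterior Beta(7, 23/5)
obs 7: x=1 → posterior Beta(8, 23/5)
obs 8: x=0 → posterior Beta(8, 28/5)
obs 9: x=1 → posterior Beta(9, 28/5)

alpha=9, beta=28/5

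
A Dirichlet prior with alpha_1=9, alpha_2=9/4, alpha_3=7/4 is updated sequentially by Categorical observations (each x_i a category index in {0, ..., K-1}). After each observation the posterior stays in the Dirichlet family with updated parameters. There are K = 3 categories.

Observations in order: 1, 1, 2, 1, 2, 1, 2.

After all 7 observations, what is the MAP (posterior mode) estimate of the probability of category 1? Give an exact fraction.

21/68

obs 1: x=1 → posterior Dirichlet(9, 13/4, 7/4)
obs 2: x=1 → posterior Dirichlet(9, 17/4, 7/4)
obs 3: x=2 → posterior Dirichlet(9, 17/4, 11/4)
obs 4: x=1 → posterior Dirichlet(9, 21/4, 11/4)
obs 5: x=2 → posterior Dirichlet(9, 21/4, 15/4)
obs 6: x=1 → posterior Dirichlet(9, 25/4, 15/4)
obs 7: x=2 → posterior Dirichlet(9, 25/4, 19/4)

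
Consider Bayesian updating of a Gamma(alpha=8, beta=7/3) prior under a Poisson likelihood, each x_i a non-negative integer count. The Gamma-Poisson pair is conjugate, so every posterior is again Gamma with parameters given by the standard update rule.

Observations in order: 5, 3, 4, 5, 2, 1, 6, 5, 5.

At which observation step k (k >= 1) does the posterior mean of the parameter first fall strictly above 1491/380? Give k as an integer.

obs 1: x=5 → posterior Gamma(13, 10/3)
obs 2: x=3 → posterior Gamma(16, 13/3)
obs 3: x=4 → posterior Gamma(20, 16/3)
obs 4: x=5 → posterior Gamma(25, 19/3)
obs 5: x=2 → posterior Gamma(27, 22/3)
obs 6: x=1 → posterior Gamma(28, 25/3)
obs 7: x=6 → posterior Gamma(34, 28/3)
obs 8: x=5 → posterior Gamma(39, 31/3)
obs 9: x=5 → posterior Gamma(44, 34/3)

k = 4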